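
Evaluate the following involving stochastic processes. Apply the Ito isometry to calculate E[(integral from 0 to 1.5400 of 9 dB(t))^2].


By Ito isometry: E[(int f dB)^2] = int f^2 dt
= 9^2 * 1.5400
= 81 * 1.5400 = 124.7400

124.7400


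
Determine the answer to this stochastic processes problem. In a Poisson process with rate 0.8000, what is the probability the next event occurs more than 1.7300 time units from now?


P(X > t) = exp(-lambda * t)
= exp(-0.8000 * 1.7300)
= exp(-1.3840) = 0.2506

0.2506


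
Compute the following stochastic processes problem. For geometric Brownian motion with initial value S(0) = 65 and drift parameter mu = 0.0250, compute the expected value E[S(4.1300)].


E[S(t)] = S(0) * exp(mu * t)
= 65 * exp(0.0250 * 4.1300)
= 65 * 1.1088
= 72.0700

72.0700


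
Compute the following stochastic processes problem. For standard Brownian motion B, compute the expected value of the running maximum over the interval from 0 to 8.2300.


E(max B(s)) = sqrt(2t/pi)
= sqrt(2*8.2300/pi)
= sqrt(5.2394)
= 2.2890

2.2890


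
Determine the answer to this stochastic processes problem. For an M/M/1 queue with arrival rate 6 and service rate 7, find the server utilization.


rho = lambda/mu
= 6/7
= 0.8571

0.8571


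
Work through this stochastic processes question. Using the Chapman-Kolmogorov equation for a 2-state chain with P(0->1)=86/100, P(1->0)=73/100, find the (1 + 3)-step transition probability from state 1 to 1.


P^4 = P^1 * P^3
Computing via matrix multiplication of the transition matrix.
Entry (1,1) of P^4 = 0.5965

0.5965


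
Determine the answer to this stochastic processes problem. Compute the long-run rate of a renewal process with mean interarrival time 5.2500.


Long-run renewal rate = 1/E(X)
= 1/5.2500
= 0.1905

0.1905


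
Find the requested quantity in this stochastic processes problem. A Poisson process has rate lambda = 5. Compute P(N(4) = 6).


P(N(t)=k) = (lambda*t)^k * exp(-lambda*t) / k!
lambda*t = 20
= 20^6 * exp(-20) / 6!
= 64000000 * 2.0612e-09 / 720
= 1.8321e-04

1.8321e-04


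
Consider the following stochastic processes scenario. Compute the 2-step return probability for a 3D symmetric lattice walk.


P(return in 2 steps) = P(reverse first step) = 1/(2d)
= 1/6
= 0.1667

0.1667


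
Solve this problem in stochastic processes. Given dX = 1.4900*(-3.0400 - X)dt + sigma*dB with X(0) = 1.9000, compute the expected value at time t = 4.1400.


E[X(t)] = mu + (X(0) - mu)*exp(-theta*t)
= -3.0400 + (1.9000 - -3.0400)*exp(-1.4900*4.1400)
= -3.0400 + 4.9400 * 0.0021
= -3.0297

-3.0297


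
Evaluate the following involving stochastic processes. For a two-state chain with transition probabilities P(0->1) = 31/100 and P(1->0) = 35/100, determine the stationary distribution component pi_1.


Stationary distribution: pi_0 = p10/(p01+p10), pi_1 = p01/(p01+p10)
p01 = 0.3100, p10 = 0.3500
pi_1 = 0.4697

0.4697


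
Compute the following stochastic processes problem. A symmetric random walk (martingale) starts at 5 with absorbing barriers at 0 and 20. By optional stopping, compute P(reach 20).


By optional stopping theorem: E(M at tau) = M(0) = 5
P(hit 20)*20 + P(hit 0)*0 = 5
P(hit 20) = (5 - 0)/(20 - 0) = 1/4 = 0.2500

0.2500


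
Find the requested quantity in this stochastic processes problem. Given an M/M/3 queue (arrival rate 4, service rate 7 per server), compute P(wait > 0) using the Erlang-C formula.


a = lambda/mu = 0.5714
rho = a/c = 0.1905
Erlang-C formula applied:
C(c,a) = 0.0217

0.0217


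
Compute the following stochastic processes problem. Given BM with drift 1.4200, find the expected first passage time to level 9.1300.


Expected first passage time = a/mu
= 9.1300/1.4200
= 6.4296

6.4296


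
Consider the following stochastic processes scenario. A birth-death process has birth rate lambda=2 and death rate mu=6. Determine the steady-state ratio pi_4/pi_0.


For birth-death process, pi_n/pi_0 = (lambda/mu)^n
= (2/6)^4
= 0.0123

0.0123


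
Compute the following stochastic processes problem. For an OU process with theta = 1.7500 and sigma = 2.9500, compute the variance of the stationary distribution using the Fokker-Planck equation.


Stationary variance = sigma^2 / (2*theta)
= 2.9500^2 / (2*1.7500)
= 8.7025 / 3.5000
= 2.4864

2.4864


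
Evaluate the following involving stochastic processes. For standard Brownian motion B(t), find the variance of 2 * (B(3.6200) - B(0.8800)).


Var(alpha*(B(t)-B(s))) = alpha^2 * (t-s)
= 2^2 * (3.6200 - 0.8800)
= 4 * 2.7400
= 10.9600

10.9600


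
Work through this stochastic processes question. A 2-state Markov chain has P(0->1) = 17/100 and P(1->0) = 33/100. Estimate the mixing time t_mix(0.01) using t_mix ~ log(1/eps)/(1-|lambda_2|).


lambda_2 = |1 - p01 - p10| = |1 - 0.1700 - 0.3300| = 0.5000
t_mix ~ log(1/eps)/(1 - |lambda_2|)
= log(100)/(1 - 0.5000) = 4.6052/0.5000
= 9.2103

9.2103


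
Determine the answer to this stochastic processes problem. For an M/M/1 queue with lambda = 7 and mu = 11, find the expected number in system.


rho = 7/11 = 0.6364
L = rho/(1-rho)
= 0.6364/0.3636
= 1.7500

1.7500


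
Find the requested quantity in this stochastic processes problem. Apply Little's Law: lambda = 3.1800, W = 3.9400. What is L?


Little's Law: L = lambda * W
= 3.1800 * 3.9400
= 12.5292

12.5292


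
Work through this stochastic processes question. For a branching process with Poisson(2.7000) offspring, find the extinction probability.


Since mu = 2.7000 > 1, extinction prob q < 1.
Solve s = exp(mu*(s-1)) iteratively.
q = 0.0844

0.0844


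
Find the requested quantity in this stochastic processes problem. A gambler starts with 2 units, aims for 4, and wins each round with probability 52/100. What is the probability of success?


Gambler's ruin formula:
r = q/p = 0.4800/0.5200 = 0.9231
P(win) = (1 - r^i)/(1 - r^N)
= (1 - 0.9231^2)/(1 - 0.9231^4)
= 0.5399

0.5399


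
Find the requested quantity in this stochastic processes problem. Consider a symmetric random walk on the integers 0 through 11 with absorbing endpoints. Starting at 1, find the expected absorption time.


For symmetric RW on 0,...,N with absorbing barriers, E(i) = i*(N-i)
E(1) = 1 * 10 = 10

10


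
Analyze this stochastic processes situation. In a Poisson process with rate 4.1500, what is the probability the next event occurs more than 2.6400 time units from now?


P(X > t) = exp(-lambda * t)
= exp(-4.1500 * 2.6400)
= exp(-10.9560) = 1.7453e-05

1.7453e-05


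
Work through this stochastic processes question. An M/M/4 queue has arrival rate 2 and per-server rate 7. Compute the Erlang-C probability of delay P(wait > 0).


a = lambda/mu = 0.2857
rho = a/c = 0.0714
Erlang-C formula applied:
C(c,a) = 2.2471e-04

2.2471e-04


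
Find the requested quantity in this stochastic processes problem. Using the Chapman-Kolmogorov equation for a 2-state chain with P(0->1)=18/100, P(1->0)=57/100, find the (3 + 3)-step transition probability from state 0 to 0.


P^6 = P^3 * P^3
Computing via matrix multiplication of the transition matrix.
Entry (0,0) of P^6 = 0.7601

0.7601


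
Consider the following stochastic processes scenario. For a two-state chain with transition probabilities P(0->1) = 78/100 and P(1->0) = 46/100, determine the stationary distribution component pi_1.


Stationary distribution: pi_0 = p10/(p01+p10), pi_1 = p01/(p01+p10)
p01 = 0.7800, p10 = 0.4600
pi_1 = 0.6290

0.6290


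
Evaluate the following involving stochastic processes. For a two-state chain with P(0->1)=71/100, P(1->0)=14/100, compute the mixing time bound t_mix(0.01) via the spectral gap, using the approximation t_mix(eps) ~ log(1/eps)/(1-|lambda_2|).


lambda_2 = |1 - p01 - p10| = |1 - 0.7100 - 0.1400| = 0.1500
t_mix ~ log(1/eps)/(1 - |lambda_2|)
= log(100)/(1 - 0.1500) = 4.6052/0.8500
= 5.4178

5.4178


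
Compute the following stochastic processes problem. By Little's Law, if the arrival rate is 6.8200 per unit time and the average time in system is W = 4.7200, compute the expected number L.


Little's Law: L = lambda * W
= 6.8200 * 4.7200
= 32.1904

32.1904


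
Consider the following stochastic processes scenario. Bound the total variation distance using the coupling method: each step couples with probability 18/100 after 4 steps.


TV distance bound <= (1-delta)^n
= (1 - 0.1800)^4
= 0.8200^4
= 0.4521

0.4521


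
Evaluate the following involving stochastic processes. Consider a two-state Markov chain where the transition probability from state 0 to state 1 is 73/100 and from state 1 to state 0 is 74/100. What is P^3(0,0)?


Computing P^3 by matrix multiplication.
P = [[0.2700, 0.7300], [0.7400, 0.2600]]
After raising P to the power 3:
P^3(0,0) = 0.4518

0.4518


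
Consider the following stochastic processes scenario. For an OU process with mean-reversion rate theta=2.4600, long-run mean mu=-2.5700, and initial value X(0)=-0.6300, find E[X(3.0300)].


E[X(t)] = mu + (X(0) - mu)*exp(-theta*t)
= -2.5700 + (-0.6300 - -2.5700)*exp(-2.4600*3.0300)
= -2.5700 + 1.9400 * 5.7924e-04
= -2.5689

-2.5689


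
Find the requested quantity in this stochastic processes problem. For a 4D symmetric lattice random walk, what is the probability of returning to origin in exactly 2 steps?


P(return in 2 steps) = P(reverse first step) = 1/(2d)
= 1/8
= 0.1250

0.1250


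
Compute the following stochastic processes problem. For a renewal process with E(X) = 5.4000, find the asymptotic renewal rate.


Long-run renewal rate = 1/E(X)
= 1/5.4000
= 0.1852

0.1852


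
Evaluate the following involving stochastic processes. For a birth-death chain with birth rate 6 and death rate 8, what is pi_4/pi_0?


For birth-death process, pi_n/pi_0 = (lambda/mu)^n
= (6/8)^4
= 0.3164

0.3164


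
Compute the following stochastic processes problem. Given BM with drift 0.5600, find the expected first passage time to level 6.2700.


Expected first passage time = a/mu
= 6.2700/0.5600
= 11.1964

11.1964


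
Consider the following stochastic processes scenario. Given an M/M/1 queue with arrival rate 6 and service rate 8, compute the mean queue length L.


rho = 6/8 = 0.7500
L = rho/(1-rho)
= 0.7500/0.2500
= 3.0000

3.0000


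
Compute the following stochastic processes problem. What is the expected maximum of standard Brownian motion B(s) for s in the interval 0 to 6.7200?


E(max B(s)) = sqrt(2t/pi)
= sqrt(2*6.7200/pi)
= sqrt(4.2781)
= 2.0684

2.0684


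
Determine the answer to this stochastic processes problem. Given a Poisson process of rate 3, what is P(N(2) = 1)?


P(N(t)=k) = (lambda*t)^k * exp(-lambda*t) / k!
lambda*t = 6
= 6^1 * exp(-6) / 1!
= 6 * 0.0025 / 1
= 0.0149

0.0149


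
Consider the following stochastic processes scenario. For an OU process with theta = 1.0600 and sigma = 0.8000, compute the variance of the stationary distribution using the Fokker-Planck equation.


Stationary variance = sigma^2 / (2*theta)
= 0.8000^2 / (2*1.0600)
= 0.6400 / 2.1200
= 0.3019

0.3019


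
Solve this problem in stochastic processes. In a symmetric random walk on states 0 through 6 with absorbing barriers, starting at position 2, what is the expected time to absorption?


For symmetric RW on 0,...,N with absorbing barriers, E(i) = i*(N-i)
E(2) = 2 * 4 = 8

8


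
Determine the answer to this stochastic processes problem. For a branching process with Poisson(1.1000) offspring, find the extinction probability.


Since mu = 1.1000 > 1, extinction prob q < 1.
Solve s = exp(mu*(s-1)) iteratively.
q = 0.8239

0.8239


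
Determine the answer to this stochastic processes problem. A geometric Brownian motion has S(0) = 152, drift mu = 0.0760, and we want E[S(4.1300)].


E[S(t)] = S(0) * exp(mu * t)
= 152 * exp(0.0760 * 4.1300)
= 152 * 1.3687
= 208.0463

208.0463


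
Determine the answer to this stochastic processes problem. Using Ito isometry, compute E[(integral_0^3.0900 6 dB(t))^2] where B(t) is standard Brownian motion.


By Ito isometry: E[(int f dB)^2] = int f^2 dt
= 6^2 * 3.0900
= 36 * 3.0900 = 111.2400

111.2400


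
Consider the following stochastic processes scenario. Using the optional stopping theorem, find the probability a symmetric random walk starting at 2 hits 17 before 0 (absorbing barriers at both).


By optional stopping theorem: E(M at tau) = M(0) = 2
P(hit 17)*17 + P(hit 0)*0 = 2
P(hit 17) = (2 - 0)/(17 - 0) = 2/17 = 0.1176

0.1176


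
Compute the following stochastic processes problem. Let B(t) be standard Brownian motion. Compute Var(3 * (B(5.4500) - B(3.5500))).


Var(alpha*(B(t)-B(s))) = alpha^2 * (t-s)
= 3^2 * (5.4500 - 3.5500)
= 9 * 1.9000
= 17.1000

17.1000


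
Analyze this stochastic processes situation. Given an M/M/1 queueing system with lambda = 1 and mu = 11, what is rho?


rho = lambda/mu
= 1/11
= 0.0909

0.0909


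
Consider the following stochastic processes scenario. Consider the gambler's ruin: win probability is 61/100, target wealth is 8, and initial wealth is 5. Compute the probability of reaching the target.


Gambler's ruin formula:
r = q/p = 0.3900/0.6100 = 0.6393
P(win) = (1 - r^i)/(1 - r^N)
= (1 - 0.6393^5)/(1 - 0.6393^8)
= 0.9188

0.9188


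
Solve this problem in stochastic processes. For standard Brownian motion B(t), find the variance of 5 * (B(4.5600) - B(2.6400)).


Var(alpha*(B(t)-B(s))) = alpha^2 * (t-s)
= 5^2 * (4.5600 - 2.6400)
= 25 * 1.9200
= 48.0000

48.0000


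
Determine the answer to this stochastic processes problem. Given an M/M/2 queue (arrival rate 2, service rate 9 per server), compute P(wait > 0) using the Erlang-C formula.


a = lambda/mu = 0.2222
rho = a/c = 0.1111
Erlang-C formula applied:
C(c,a) = 0.0222

0.0222


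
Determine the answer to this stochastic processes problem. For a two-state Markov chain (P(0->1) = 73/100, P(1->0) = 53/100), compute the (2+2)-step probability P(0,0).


P^4 = P^2 * P^2
Computing via matrix multiplication of the transition matrix.
Entry (0,0) of P^4 = 0.4233

0.4233


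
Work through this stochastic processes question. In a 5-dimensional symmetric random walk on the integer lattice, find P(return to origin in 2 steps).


P(return in 2 steps) = P(reverse first step) = 1/(2d)
= 1/10
= 0.1000

0.1000


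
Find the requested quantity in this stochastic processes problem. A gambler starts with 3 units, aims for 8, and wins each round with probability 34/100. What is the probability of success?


Gambler's ruin formula:
r = q/p = 0.6600/0.3400 = 1.9412
P(win) = (1 - r^i)/(1 - r^N)
= (1 - 1.9412^3)/(1 - 1.9412^8)
= 0.0315

0.0315


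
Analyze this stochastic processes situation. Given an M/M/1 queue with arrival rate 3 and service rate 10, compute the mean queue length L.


rho = 3/10 = 0.3000
L = rho/(1-rho)
= 0.3000/0.7000
= 0.4286

0.4286


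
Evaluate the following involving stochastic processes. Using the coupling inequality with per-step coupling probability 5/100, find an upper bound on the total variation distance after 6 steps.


TV distance bound <= (1-delta)^n
= (1 - 0.0500)^6
= 0.9500^6
= 0.7351

0.7351


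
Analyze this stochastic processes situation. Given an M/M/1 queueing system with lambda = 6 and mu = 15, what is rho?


rho = lambda/mu
= 6/15
= 0.4000

0.4000


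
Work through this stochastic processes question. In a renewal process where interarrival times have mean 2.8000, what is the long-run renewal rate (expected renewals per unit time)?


Long-run renewal rate = 1/E(X)
= 1/2.8000
= 0.3571

0.3571


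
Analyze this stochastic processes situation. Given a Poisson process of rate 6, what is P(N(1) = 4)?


P(N(t)=k) = (lambda*t)^k * exp(-lambda*t) / k!
lambda*t = 6
= 6^4 * exp(-6) / 4!
= 1296 * 0.0025 / 24
= 0.1339

0.1339


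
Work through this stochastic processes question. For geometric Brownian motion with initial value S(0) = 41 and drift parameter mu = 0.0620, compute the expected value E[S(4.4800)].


E[S(t)] = S(0) * exp(mu * t)
= 41 * exp(0.0620 * 4.4800)
= 41 * 1.3202
= 54.1269

54.1269


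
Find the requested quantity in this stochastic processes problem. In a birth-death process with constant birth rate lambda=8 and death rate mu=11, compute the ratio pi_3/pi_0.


For birth-death process, pi_n/pi_0 = (lambda/mu)^n
= (8/11)^3
= 0.3847

0.3847


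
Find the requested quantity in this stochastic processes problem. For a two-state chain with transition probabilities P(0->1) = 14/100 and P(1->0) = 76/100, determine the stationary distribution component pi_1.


Stationary distribution: pi_0 = p10/(p01+p10), pi_1 = p01/(p01+p10)
p01 = 0.1400, p10 = 0.7600
pi_1 = 0.1556

0.1556


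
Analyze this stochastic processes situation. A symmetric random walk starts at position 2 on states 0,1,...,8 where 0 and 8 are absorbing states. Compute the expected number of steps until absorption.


For symmetric RW on 0,...,N with absorbing barriers, E(i) = i*(N-i)
E(2) = 2 * 6 = 12

12


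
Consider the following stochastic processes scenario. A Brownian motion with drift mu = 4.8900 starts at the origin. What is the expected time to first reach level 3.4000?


Expected first passage time = a/mu
= 3.4000/4.8900
= 0.6953

0.6953


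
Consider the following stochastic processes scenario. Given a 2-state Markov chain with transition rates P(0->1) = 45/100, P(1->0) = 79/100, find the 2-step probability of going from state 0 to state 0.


Computing P^2 by matrix multiplication.
P = [[0.5500, 0.4500], [0.7900, 0.2100]]
After raising P to the power 2:
P^2(0,0) = 0.6580

0.6580


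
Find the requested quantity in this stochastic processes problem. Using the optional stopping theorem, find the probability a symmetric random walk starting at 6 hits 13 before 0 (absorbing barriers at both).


By optional stopping theorem: E(M at tau) = M(0) = 6
P(hit 13)*13 + P(hit 0)*0 = 6
P(hit 13) = (6 - 0)/(13 - 0) = 6/13 = 0.4615

0.4615


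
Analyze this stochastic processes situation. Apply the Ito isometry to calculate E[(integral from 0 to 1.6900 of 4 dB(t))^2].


By Ito isometry: E[(int f dB)^2] = int f^2 dt
= 4^2 * 1.6900
= 16 * 1.6900 = 27.0400

27.0400


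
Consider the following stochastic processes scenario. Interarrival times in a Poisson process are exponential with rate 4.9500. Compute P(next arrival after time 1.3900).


P(X > t) = exp(-lambda * t)
= exp(-4.9500 * 1.3900)
= exp(-6.8805) = 0.0010

0.0010


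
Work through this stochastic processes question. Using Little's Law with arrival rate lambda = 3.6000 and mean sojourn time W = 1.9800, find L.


Little's Law: L = lambda * W
= 3.6000 * 1.9800
= 7.1280

7.1280


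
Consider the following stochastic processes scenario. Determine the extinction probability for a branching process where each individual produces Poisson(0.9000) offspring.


Since mu = 0.9000 <= 1, extinction probability = 1.

1.0000


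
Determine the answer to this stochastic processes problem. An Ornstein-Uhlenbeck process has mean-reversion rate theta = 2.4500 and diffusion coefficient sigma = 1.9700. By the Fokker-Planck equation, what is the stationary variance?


Stationary variance = sigma^2 / (2*theta)
= 1.9700^2 / (2*2.4500)
= 3.8809 / 4.9000
= 0.7920

0.7920


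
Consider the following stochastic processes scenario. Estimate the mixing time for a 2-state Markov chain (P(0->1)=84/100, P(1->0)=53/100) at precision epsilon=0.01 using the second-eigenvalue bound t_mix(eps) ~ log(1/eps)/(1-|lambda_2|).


lambda_2 = |1 - p01 - p10| = |1 - 0.8400 - 0.5300| = 0.3700
t_mix ~ log(1/eps)/(1 - |lambda_2|)
= log(100)/(1 - 0.3700) = 4.6052/0.6300
= 7.3098

7.3098


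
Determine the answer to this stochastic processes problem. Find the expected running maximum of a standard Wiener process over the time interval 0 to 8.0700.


E(max B(s)) = sqrt(2t/pi)
= sqrt(2*8.0700/pi)
= sqrt(5.1375)
= 2.2666

2.2666


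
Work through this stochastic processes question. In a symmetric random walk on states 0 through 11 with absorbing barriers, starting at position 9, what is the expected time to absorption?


For symmetric RW on 0,...,N with absorbing barriers, E(i) = i*(N-i)
E(9) = 9 * 2 = 18

18


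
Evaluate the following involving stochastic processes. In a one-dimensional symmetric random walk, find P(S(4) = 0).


P(S(4) = 0) = C(4,2) / 4^2
= 6 / 16
= 0.3750

0.3750


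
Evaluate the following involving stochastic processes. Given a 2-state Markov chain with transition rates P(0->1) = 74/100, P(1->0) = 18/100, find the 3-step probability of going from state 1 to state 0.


Computing P^3 by matrix multiplication.
P = [[0.2600, 0.7400], [0.1800, 0.8200]]
After raising P to the power 3:
P^3(1,0) = 0.1956

0.1956


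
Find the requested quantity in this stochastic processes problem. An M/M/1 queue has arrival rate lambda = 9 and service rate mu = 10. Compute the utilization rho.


rho = lambda/mu
= 9/10
= 0.9000

0.9000


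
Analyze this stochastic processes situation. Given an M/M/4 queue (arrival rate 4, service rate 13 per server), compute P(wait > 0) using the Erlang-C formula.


a = lambda/mu = 0.3077
rho = a/c = 0.0769
Erlang-C formula applied:
C(c,a) = 2.9743e-04

2.9743e-04


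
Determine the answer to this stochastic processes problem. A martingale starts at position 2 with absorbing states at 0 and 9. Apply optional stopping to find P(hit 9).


By optional stopping theorem: E(M at tau) = M(0) = 2
P(hit 9)*9 + P(hit 0)*0 = 2
P(hit 9) = (2 - 0)/(9 - 0) = 2/9 = 0.2222

0.2222


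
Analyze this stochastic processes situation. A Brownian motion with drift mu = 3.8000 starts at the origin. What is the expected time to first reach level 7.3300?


Expected first passage time = a/mu
= 7.3300/3.8000
= 1.9289

1.9289


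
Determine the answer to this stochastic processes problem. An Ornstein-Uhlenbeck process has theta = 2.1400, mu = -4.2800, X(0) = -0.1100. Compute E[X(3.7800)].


E[X(t)] = mu + (X(0) - mu)*exp(-theta*t)
= -4.2800 + (-0.1100 - -4.2800)*exp(-2.1400*3.7800)
= -4.2800 + 4.1700 * 3.0684e-04
= -4.2787

-4.2787


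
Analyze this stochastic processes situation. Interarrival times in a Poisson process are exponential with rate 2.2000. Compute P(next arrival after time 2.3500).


P(X > t) = exp(-lambda * t)
= exp(-2.2000 * 2.3500)
= exp(-5.1700) = 0.0057

0.0057


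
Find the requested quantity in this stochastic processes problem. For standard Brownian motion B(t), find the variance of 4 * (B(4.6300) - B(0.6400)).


Var(alpha*(B(t)-B(s))) = alpha^2 * (t-s)
= 4^2 * (4.6300 - 0.6400)
= 16 * 3.9900
= 63.8400

63.8400


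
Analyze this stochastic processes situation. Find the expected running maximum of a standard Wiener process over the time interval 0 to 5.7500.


E(max B(s)) = sqrt(2t/pi)
= sqrt(2*5.7500/pi)
= sqrt(3.6606)
= 1.9133

1.9133


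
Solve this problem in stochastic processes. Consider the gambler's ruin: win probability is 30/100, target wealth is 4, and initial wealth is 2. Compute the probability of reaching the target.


Gambler's ruin formula:
r = q/p = 0.7000/0.3000 = 2.3333
P(win) = (1 - r^i)/(1 - r^N)
= (1 - 2.3333^2)/(1 - 2.3333^4)
= 0.1552

0.1552


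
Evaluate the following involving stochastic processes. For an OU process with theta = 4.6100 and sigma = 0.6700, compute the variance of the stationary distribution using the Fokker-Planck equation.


Stationary variance = sigma^2 / (2*theta)
= 0.6700^2 / (2*4.6100)
= 0.4489 / 9.2200
= 0.0487

0.0487


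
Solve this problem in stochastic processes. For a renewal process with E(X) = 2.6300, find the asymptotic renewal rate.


Long-run renewal rate = 1/E(X)
= 1/2.6300
= 0.3802

0.3802


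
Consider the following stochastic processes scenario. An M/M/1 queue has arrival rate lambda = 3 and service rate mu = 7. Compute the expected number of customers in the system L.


rho = 3/7 = 0.4286
L = rho/(1-rho)
= 0.4286/0.5714
= 0.7500

0.7500


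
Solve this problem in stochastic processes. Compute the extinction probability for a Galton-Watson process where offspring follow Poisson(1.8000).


Since mu = 1.8000 > 1, extinction prob q < 1.
Solve s = exp(mu*(s-1)) iteratively.
q = 0.2676

0.2676


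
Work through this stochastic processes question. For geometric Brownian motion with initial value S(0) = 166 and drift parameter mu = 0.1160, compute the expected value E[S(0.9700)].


E[S(t)] = S(0) * exp(mu * t)
= 166 * exp(0.1160 * 0.9700)
= 166 * 1.1191
= 185.7697

185.7697


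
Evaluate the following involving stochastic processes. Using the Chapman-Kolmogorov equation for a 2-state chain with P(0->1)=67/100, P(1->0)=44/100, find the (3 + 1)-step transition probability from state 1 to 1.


P^4 = P^3 * P^1
Computing via matrix multiplication of the transition matrix.
Entry (1,1) of P^4 = 0.6037

0.6037


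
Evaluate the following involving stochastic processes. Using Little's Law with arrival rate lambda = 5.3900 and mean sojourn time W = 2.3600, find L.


Little's Law: L = lambda * W
= 5.3900 * 2.3600
= 12.7204

12.7204


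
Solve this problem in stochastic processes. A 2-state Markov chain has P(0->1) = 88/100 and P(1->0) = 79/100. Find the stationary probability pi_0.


Stationary distribution: pi_0 = p10/(p01+p10), pi_1 = p01/(p01+p10)
p01 = 0.8800, p10 = 0.7900
pi_0 = 0.4731

0.4731


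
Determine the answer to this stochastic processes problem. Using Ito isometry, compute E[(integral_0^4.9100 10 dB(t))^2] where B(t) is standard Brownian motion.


By Ito isometry: E[(int f dB)^2] = int f^2 dt
= 10^2 * 4.9100
= 100 * 4.9100 = 491.0000

491.0000


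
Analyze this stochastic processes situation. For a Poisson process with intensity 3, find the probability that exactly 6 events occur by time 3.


P(N(t)=k) = (lambda*t)^k * exp(-lambda*t) / k!
lambda*t = 9
= 9^6 * exp(-9) / 6!
= 531441 * 1.2341e-04 / 720
= 0.0911

0.0911


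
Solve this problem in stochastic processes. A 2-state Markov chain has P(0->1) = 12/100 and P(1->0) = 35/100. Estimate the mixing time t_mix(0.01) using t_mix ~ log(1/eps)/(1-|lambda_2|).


lambda_2 = |1 - p01 - p10| = |1 - 0.1200 - 0.3500| = 0.5300
t_mix ~ log(1/eps)/(1 - |lambda_2|)
= log(100)/(1 - 0.5300) = 4.6052/0.4700
= 9.7982

9.7982


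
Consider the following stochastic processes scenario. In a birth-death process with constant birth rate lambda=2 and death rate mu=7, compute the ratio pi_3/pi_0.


For birth-death process, pi_n/pi_0 = (lambda/mu)^n
= (2/7)^3
= 0.0233

0.0233


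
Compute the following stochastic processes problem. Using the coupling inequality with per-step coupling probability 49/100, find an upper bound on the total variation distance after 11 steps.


TV distance bound <= (1-delta)^n
= (1 - 0.4900)^11
= 0.5100^11
= 6.0712e-04

6.0712e-04


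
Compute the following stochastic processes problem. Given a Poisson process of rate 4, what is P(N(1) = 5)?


P(N(t)=k) = (lambda*t)^k * exp(-lambda*t) / k!
lambda*t = 4
= 4^5 * exp(-4) / 5!
= 1024 * 0.0183 / 120
= 0.1563

0.1563


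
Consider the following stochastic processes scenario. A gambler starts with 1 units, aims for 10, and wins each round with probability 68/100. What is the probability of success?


Gambler's ruin formula:
r = q/p = 0.3200/0.6800 = 0.4706
P(win) = (1 - r^i)/(1 - r^N)
= (1 - 0.4706^1)/(1 - 0.4706^10)
= 0.5297

0.5297


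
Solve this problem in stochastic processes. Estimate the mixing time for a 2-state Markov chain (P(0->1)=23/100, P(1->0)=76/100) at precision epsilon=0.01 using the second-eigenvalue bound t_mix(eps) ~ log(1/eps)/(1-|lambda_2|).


lambda_2 = |1 - p01 - p10| = |1 - 0.2300 - 0.7600| = 0.0100
t_mix ~ log(1/eps)/(1 - |lambda_2|)
= log(100)/(1 - 0.0100) = 4.6052/0.9900
= 4.6517

4.6517


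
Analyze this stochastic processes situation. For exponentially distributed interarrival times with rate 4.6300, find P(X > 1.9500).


P(X > t) = exp(-lambda * t)
= exp(-4.6300 * 1.9500)
= exp(-9.0285) = 1.1994e-04

1.1994e-04


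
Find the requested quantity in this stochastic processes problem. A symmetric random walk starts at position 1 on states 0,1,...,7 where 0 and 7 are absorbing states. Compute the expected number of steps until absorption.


For symmetric RW on 0,...,N with absorbing barriers, E(i) = i*(N-i)
E(1) = 1 * 6 = 6

6


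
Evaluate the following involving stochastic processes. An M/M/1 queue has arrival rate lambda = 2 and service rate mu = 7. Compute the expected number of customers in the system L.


rho = 2/7 = 0.2857
L = rho/(1-rho)
= 0.2857/0.7143
= 0.4000

0.4000


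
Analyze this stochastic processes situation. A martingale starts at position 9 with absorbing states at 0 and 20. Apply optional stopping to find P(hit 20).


By optional stopping theorem: E(M at tau) = M(0) = 9
P(hit 20)*20 + P(hit 0)*0 = 9
P(hit 20) = (9 - 0)/(20 - 0) = 9/20 = 0.4500

0.4500


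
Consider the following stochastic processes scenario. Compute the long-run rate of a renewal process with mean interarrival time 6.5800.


Long-run renewal rate = 1/E(X)
= 1/6.5800
= 0.1520

0.1520


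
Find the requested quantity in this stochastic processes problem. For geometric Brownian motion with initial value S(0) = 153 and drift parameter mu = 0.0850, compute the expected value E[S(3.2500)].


E[S(t)] = S(0) * exp(mu * t)
= 153 * exp(0.0850 * 3.2500)
= 153 * 1.3182
= 201.6811

201.6811


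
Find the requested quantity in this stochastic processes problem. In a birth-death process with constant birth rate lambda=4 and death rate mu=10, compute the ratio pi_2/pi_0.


For birth-death process, pi_n/pi_0 = (lambda/mu)^n
= (4/10)^2
= 0.1600

0.1600


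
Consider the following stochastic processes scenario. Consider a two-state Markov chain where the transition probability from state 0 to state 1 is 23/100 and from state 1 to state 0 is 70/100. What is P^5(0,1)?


Computing P^5 by matrix multiplication.
P = [[0.7700, 0.2300], [0.7000, 0.3000]]
After raising P to the power 5:
P^5(0,1) = 0.2473

0.2473


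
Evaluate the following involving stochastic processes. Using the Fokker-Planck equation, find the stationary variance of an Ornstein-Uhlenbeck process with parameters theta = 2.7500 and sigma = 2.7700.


Stationary variance = sigma^2 / (2*theta)
= 2.7700^2 / (2*2.7500)
= 7.6729 / 5.5000
= 1.3951

1.3951


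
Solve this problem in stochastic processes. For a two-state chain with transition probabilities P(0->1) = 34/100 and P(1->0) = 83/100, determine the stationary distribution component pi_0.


Stationary distribution: pi_0 = p10/(p01+p10), pi_1 = p01/(p01+p10)
p01 = 0.3400, p10 = 0.8300
pi_0 = 0.7094

0.7094


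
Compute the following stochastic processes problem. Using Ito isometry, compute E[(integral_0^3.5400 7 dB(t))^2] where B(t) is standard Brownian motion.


By Ito isometry: E[(int f dB)^2] = int f^2 dt
= 7^2 * 3.5400
= 49 * 3.5400 = 173.4600

173.4600


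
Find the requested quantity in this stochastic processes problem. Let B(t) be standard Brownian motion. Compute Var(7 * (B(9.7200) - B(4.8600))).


Var(alpha*(B(t)-B(s))) = alpha^2 * (t-s)
= 7^2 * (9.7200 - 4.8600)
= 49 * 4.8600
= 238.1400

238.1400


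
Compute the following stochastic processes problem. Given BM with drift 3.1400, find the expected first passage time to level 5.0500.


Expected first passage time = a/mu
= 5.0500/3.1400
= 1.6083

1.6083


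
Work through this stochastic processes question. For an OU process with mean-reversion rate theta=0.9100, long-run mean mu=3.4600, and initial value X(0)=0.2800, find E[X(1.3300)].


E[X(t)] = mu + (X(0) - mu)*exp(-theta*t)
= 3.4600 + (0.2800 - 3.4600)*exp(-0.9100*1.3300)
= 3.4600 + -3.1800 * 0.2981
= 2.5120

2.5120


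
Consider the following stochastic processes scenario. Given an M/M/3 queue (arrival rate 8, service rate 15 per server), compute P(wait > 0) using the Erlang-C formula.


a = lambda/mu = 0.5333
rho = a/c = 0.1778
Erlang-C formula applied:
C(c,a) = 0.0180

0.0180


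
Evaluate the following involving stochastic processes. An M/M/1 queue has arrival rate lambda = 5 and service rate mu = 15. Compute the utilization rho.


rho = lambda/mu
= 5/15
= 0.3333

0.3333


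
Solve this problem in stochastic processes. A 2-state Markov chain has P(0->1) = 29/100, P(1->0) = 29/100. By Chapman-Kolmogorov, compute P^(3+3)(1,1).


P^6 = P^3 * P^3
Computing via matrix multiplication of the transition matrix.
Entry (1,1) of P^6 = 0.5027

0.5027


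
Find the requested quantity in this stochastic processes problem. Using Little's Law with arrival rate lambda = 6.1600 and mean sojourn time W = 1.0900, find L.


Little's Law: L = lambda * W
= 6.1600 * 1.0900
= 6.7144

6.7144


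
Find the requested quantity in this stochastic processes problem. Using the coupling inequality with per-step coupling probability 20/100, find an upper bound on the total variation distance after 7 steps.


TV distance bound <= (1-delta)^n
= (1 - 0.2000)^7
= 0.8000^7
= 0.2097

0.2097


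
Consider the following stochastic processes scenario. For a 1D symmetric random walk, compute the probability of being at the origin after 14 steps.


P(S(14) = 0) = C(14,7) / 4^7
= 3432 / 16384
= 0.2095

0.2095


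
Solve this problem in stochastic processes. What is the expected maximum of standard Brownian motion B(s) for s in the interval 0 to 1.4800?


E(max B(s)) = sqrt(2t/pi)
= sqrt(2*1.4800/pi)
= sqrt(0.9422)
= 0.9707

0.9707


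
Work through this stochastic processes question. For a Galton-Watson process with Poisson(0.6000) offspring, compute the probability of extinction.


Since mu = 0.6000 <= 1, extinction probability = 1.

1.0000


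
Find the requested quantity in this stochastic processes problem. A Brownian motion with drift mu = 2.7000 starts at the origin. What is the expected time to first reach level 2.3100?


Expected first passage time = a/mu
= 2.3100/2.7000
= 0.8556

0.8556


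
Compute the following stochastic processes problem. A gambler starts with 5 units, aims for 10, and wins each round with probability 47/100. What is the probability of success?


Gambler's ruin formula:
r = q/p = 0.5300/0.4700 = 1.1277
P(win) = (1 - r^i)/(1 - r^N)
= (1 - 1.1277^5)/(1 - 1.1277^10)
= 0.3542

0.3542


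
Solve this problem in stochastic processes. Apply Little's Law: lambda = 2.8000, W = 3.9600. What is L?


Little's Law: L = lambda * W
= 2.8000 * 3.9600
= 11.0880

11.0880


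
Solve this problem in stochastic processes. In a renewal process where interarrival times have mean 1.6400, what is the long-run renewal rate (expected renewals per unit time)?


Long-run renewal rate = 1/E(X)
= 1/1.6400
= 0.6098

0.6098


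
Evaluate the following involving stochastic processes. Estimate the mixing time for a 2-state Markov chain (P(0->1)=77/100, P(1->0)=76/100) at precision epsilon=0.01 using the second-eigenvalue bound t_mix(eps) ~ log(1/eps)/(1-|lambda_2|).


lambda_2 = |1 - p01 - p10| = |1 - 0.7700 - 0.7600| = 0.5300
t_mix ~ log(1/eps)/(1 - |lambda_2|)
= log(100)/(1 - 0.5300) = 4.6052/0.4700
= 9.7982

9.7982


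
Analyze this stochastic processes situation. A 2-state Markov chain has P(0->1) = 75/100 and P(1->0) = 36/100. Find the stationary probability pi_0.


Stationary distribution: pi_0 = p10/(p01+p10), pi_1 = p01/(p01+p10)
p01 = 0.7500, p10 = 0.3600
pi_0 = 0.3243

0.3243


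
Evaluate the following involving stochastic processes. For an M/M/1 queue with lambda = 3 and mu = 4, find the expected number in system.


rho = 3/4 = 0.7500
L = rho/(1-rho)
= 0.7500/0.2500
= 3.0000

3.0000


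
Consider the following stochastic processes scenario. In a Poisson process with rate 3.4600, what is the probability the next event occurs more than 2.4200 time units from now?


P(X > t) = exp(-lambda * t)
= exp(-3.4600 * 2.4200)
= exp(-8.3732) = 2.3098e-04

2.3098e-04


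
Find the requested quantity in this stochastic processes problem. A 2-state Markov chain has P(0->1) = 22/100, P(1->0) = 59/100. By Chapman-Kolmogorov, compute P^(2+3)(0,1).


P^5 = P^2 * P^3
Computing via matrix multiplication of the transition matrix.
Entry (0,1) of P^5 = 0.2715

0.2715


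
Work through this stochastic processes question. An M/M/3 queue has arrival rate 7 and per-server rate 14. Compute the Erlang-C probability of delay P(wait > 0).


a = lambda/mu = 0.5000
rho = a/c = 0.1667
Erlang-C formula applied:
C(c,a) = 0.0152

0.0152


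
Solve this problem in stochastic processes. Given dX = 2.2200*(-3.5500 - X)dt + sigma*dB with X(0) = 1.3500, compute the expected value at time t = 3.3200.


E[X(t)] = mu + (X(0) - mu)*exp(-theta*t)
= -3.5500 + (1.3500 - -3.5500)*exp(-2.2200*3.3200)
= -3.5500 + 4.9000 * 6.2962e-04
= -3.5469

-3.5469


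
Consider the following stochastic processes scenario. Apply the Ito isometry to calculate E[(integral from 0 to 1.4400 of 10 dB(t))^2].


By Ito isometry: E[(int f dB)^2] = int f^2 dt
= 10^2 * 1.4400
= 100 * 1.4400 = 144.0000

144.0000


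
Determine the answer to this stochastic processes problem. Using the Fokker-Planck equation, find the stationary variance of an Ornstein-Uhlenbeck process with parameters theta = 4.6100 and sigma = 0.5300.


Stationary variance = sigma^2 / (2*theta)
= 0.5300^2 / (2*4.6100)
= 0.2809 / 9.2200
= 0.0305

0.0305


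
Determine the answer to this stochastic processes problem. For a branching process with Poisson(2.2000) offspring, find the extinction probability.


Since mu = 2.2000 > 1, extinction prob q < 1.
Solve s = exp(mu*(s-1)) iteratively.
q = 0.1563

0.1563


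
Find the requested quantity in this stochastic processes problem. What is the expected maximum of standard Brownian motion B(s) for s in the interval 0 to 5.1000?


E(max B(s)) = sqrt(2t/pi)
= sqrt(2*5.1000/pi)
= sqrt(3.2468)
= 1.8019

1.8019


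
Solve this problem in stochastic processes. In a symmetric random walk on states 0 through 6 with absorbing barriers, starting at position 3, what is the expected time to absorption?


For symmetric RW on 0,...,N with absorbing barriers, E(i) = i*(N-i)
E(3) = 3 * 3 = 9

9


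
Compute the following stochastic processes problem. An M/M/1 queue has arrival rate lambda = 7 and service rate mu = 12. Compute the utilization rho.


rho = lambda/mu
= 7/12
= 0.5833

0.5833


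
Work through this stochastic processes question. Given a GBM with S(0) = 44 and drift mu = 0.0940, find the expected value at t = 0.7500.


E[S(t)] = S(0) * exp(mu * t)
= 44 * exp(0.0940 * 0.7500)
= 44 * 1.0730
= 47.2140

47.2140


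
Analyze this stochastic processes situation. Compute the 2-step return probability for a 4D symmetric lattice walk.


P(return in 2 steps) = P(reverse first step) = 1/(2d)
= 1/8
= 0.1250

0.1250


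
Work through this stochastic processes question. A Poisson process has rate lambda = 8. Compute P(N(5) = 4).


P(N(t)=k) = (lambda*t)^k * exp(-lambda*t) / k!
lambda*t = 40
= 40^4 * exp(-40) / 4!
= 2560000 * 4.2484e-18 / 24
= 4.5316e-13

4.5316e-13


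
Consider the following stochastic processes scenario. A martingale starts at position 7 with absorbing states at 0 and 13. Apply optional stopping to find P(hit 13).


By optional stopping theorem: E(M at tau) = M(0) = 7
P(hit 13)*13 + P(hit 0)*0 = 7
P(hit 13) = (7 - 0)/(13 - 0) = 7/13 = 0.5385

0.5385


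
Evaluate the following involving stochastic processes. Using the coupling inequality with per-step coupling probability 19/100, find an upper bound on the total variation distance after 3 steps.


TV distance bound <= (1-delta)^n
= (1 - 0.1900)^3
= 0.8100^3
= 0.5314

0.5314


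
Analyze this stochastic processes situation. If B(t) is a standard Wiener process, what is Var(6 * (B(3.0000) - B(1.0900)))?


Var(alpha*(B(t)-B(s))) = alpha^2 * (t-s)
= 6^2 * (3.0000 - 1.0900)
= 36 * 1.9100
= 68.7600

68.7600
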